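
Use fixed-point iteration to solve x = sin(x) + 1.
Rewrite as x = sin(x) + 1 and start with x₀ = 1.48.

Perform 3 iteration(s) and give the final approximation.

Equation: x = sin(x) + 1
Fixed-point form: x = sin(x) + 1
x₀ = 1.48

x_1 = g(1.480000) = 1.995881
x_2 = g(1.995881) = 1.911004
x_3 = g(1.911004) = 1.942685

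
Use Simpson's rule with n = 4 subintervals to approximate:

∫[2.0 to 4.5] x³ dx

f(x) = x³
a = 2.0, b = 4.5, n = 4
h = (b - a)/n = 0.625000

Simpson's rule: (h/3)[f(x₀) + 4f(x₁) + 2f(x₂) + ... + f(xₙ)]

x_0 = 2.0000, f(x_0) = 8.000000, coefficient = 1
x_1 = 2.6250, f(x_1) = 18.087891, coefficient = 4
x_2 = 3.2500, f(x_2) = 34.328125, coefficient = 2
x_3 = 3.8750, f(x_3) = 58.185547, coefficient = 4
x_4 = 4.5000, f(x_4) = 91.125000, coefficient = 1

I ≈ (0.625000/3) × 472.875000 = 98.515625
Exact value: 98.515625
Error: 0.000000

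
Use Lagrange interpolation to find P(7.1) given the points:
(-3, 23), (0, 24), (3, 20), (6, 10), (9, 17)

Lagrange interpolation formula:
P(x) = Σ yᵢ × Lᵢ(x)
where Lᵢ(x) = Π_{j≠i} (x - xⱼ)/(xᵢ - xⱼ)

L_0(7.1) = (7.1 - 0)/(-3 - 0) × (7.1 - 3)/(-3 - 3) × (7.1 - 6)/(-3 - 6) × (7.1 - 9)/(-3 - 9) = -0.031296
L_1(7.1) = (7.1 - (-3))/(0 - (-3)) × (7.1 - 3)/(0 - 3) × (7.1 - 6)/(0 - 6) × (7.1 - 9)/(0 - 9) = 0.178080
L_2(7.1) = (7.1 - (-3))/(3 - (-3)) × (7.1 - 0)/(3 - 0) × (7.1 - 6)/(3 - 6) × (7.1 - 9)/(3 - 9) = -0.462574
L_3(7.1) = (7.1 - (-3))/(6 - (-3)) × (7.1 - 0)/(6 - 0) × (7.1 - 3)/(6 - 3) × (7.1 - 9)/(6 - 9) = 1.149426
L_4(7.1) = (7.1 - (-3))/(9 - (-3)) × (7.1 - 0)/(9 - 0) × (7.1 - 3)/(9 - 3) × (7.1 - 6)/(9 - 6) = 0.166364

P(7.1) = 23×L_0(7.1) + 24×L_1(7.1) + 20×L_2(7.1) + 10×L_3(7.1) + 17×L_4(7.1)
P(7.1) = 8.625081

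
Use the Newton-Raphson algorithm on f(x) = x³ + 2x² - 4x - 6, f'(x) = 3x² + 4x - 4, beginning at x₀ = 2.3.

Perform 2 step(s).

f(x) = x³ + 2x² - 4x - 6
f'(x) = 3x² + 4x - 4
x₀ = 2.3

Newton-Raphson formula: x_{n+1} = x_n - f(x_n)/f'(x_n)

Iteration 1:
  f(2.300000) = 7.547000
  f'(2.300000) = 21.070000
  x_1 = 2.300000 - 7.547000/21.070000 = 1.941813
Iteration 2:
  f(1.941813) = 1.095897
  f'(1.941813) = 15.079165
  x_2 = 1.941813 - 1.095897/15.079165 = 1.869137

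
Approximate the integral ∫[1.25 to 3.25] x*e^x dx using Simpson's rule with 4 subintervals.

f(x) = x*e^x
a = 1.25, b = 3.25, n = 4
h = (b - a)/n = 0.500000

Simpson's rule: (h/3)[f(x₀) + 4f(x₁) + 2f(x₂) + ... + f(xₙ)]

x_0 = 1.2500, f(x_0) = 4.362929, coefficient = 1
x_1 = 1.7500, f(x_1) = 10.070555, coefficient = 4
x_2 = 2.2500, f(x_2) = 21.347406, coefficient = 2
x_3 = 2.7500, f(x_3) = 43.017238, coefficient = 4
x_4 = 3.2500, f(x_4) = 83.818605, coefficient = 1

I ≈ (0.500000/3) × 343.227514 = 57.204586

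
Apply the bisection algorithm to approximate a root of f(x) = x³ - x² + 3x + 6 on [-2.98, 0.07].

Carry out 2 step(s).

f(x) = x³ - x² + 3x + 6
Initial interval: [-2.98, 0.07]

Iteration 1:
  c_1 = (-2.980000 + 0.070000)/2 = -1.455000
  f(c_1) = f(-1.455000) = -3.562296
  f(a) × f(c) ≥ 0, new interval: [-1.455000, 0.070000]
Iteration 2:
  c_2 = (-1.455000 + 0.070000)/2 = -0.692500
  f(c_2) = f(-0.692500) = 3.110851
  f(a) × f(c) < 0, new interval: [-1.455000, -0.692500]

After 2 iteration(s), the approximation is c_2 = -0.692500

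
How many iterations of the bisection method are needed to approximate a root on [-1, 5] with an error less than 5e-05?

We need (b-a)/2^n ≤ 5e-05
(5 - (-1))/2^n ≤ 5e-05
6/2^n ≤ 5e-05
2^n ≥ 120000
n ≥ log₂(120000) = 16.87
n ≥ 17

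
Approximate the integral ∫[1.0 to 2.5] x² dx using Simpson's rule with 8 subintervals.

f(x) = x²
a = 1.0, b = 2.5, n = 8
h = (b - a)/n = 0.187500

Simpson's rule: (h/3)[f(x₀) + 4f(x₁) + 2f(x₂) + ... + f(xₙ)]

x_0 = 1.0000, f(x_0) = 1.000000, coefficient = 1
x_1 = 1.1875, f(x_1) = 1.410156, coefficient = 4
x_2 = 1.3750, f(x_2) = 1.890625, coefficient = 2
x_3 = 1.5625, f(x_3) = 2.441406, coefficient = 4
x_4 = 1.7500, f(x_4) = 3.062500, coefficient = 2
x_5 = 1.9375, f(x_5) = 3.753906, coefficient = 4
x_6 = 2.1250, f(x_6) = 4.515625, coefficient = 2
x_7 = 2.3125, f(x_7) = 5.347656, coefficient = 4
x_8 = 2.5000, f(x_8) = 6.250000, coefficient = 1

I ≈ (0.187500/3) × 78.000000 = 4.875000
Exact value: 4.875000
Error: 0.000000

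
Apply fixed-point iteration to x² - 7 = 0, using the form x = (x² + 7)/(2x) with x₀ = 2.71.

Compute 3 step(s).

Equation: x² - 7 = 0
Fixed-point form: x = (x² + 7)/(2x)
x₀ = 2.71

x_1 = g(2.710000) = 2.646513
x_2 = g(2.646513) = 2.645751
x_3 = g(2.645751) = 2.645751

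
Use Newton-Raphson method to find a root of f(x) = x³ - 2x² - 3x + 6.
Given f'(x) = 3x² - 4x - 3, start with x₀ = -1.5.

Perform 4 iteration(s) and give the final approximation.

f(x) = x³ - 2x² - 3x + 6
f'(x) = 3x² - 4x - 3
x₀ = -1.5

Newton-Raphson formula: x_{n+1} = x_n - f(x_n)/f'(x_n)

Iteration 1:
  f(-1.500000) = 2.625000
  f'(-1.500000) = 9.750000
  x_1 = -1.500000 - 2.625000/9.750000 = -1.769231
Iteration 2:
  f(-1.769231) = -0.490669
  f'(-1.769231) = 13.467456
  x_2 = -1.769231 - (-0.490669)/13.467456 = -1.732797
Iteration 3:
  f(-1.732797) = -0.009652
  f'(-1.732797) = 12.938945
  x_3 = -1.732797 - (-0.009652)/12.938945 = -1.732051
Iteration 4:
  f(-1.732051) = -0.000004
  f'(-1.732051) = 12.928208
  x_4 = -1.732051 - (-0.000004)/12.928208 = -1.732051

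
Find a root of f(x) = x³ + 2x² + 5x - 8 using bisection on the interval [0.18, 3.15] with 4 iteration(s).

f(x) = x³ + 2x² + 5x - 8
Initial interval: [0.18, 3.15]

Iteration 1:
  c_1 = (0.180000 + 3.150000)/2 = 1.665000
  f(c_1) = f(1.665000) = 10.485205
  f(a) × f(c) < 0, new interval: [0.180000, 1.665000]
Iteration 2:
  c_2 = (0.180000 + 1.665000)/2 = 0.922500
  f(c_2) = f(0.922500) = -0.900434
  f(a) × f(c) ≥ 0, new interval: [0.922500, 1.665000]
Iteration 3:
  c_3 = (0.922500 + 1.665000)/2 = 1.293750
  f(c_3) = f(1.293750) = 3.981793
  f(a) × f(c) < 0, new interval: [0.922500, 1.293750]
Iteration 4:
  c_4 = (0.922500 + 1.293750)/2 = 1.108125
  f(c_4) = f(1.108125) = 1.357219
  f(a) × f(c) < 0, new interval: [0.922500, 1.108125]

After 4 iteration(s), the approximation is c_4 = 1.108125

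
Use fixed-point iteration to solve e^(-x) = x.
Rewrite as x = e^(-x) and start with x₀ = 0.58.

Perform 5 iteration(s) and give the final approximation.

Equation: e^(-x) = x
Fixed-point form: x = e^(-x)
x₀ = 0.58

x_1 = g(0.580000) = 0.559898
x_2 = g(0.559898) = 0.571267
x_3 = g(0.571267) = 0.564809
x_4 = g(0.564809) = 0.568469
x_5 = g(0.568469) = 0.566392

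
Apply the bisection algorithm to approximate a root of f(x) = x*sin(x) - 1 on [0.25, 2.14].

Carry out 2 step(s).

f(x) = x*sin(x) - 1
Initial interval: [0.25, 2.14]

Iteration 1:
  c_1 = (0.250000 + 2.140000)/2 = 1.195000
  f(c_1) = f(1.195000) = 0.111608
  f(a) × f(c) < 0, new interval: [0.250000, 1.195000]
Iteration 2:
  c_2 = (0.250000 + 1.195000)/2 = 0.722500
  f(c_2) = f(0.722500) = -0.522238
  f(a) × f(c) ≥ 0, new interval: [0.722500, 1.195000]

After 2 iteration(s), the approximation is c_2 = 0.722500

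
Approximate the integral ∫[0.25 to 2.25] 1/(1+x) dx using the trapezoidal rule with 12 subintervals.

f(x) = 1/(1+x)
a = 0.25, b = 2.25, n = 12
h = (b - a)/n = 0.166667

Trapezoidal rule: (h/2)[f(x₀) + 2f(x₁) + 2f(x₂) + ... + f(xₙ)]

x_0 = 0.2500, f(x_0) = 0.800000, coefficient = 1
x_1 = 0.4167, f(x_1) = 0.705882, coefficient = 2
x_2 = 0.5833, f(x_2) = 0.631579, coefficient = 2
x_3 = 0.7500, f(x_3) = 0.571429, coefficient = 2
x_4 = 0.9167, f(x_4) = 0.521739, coefficient = 2
x_5 = 1.0833, f(x_5) = 0.480000, coefficient = 2
x_6 = 1.2500, f(x_6) = 0.444444, coefficient = 2
x_7 = 1.4167, f(x_7) = 0.413793, coefficient = 2
x_8 = 1.5833, f(x_8) = 0.387097, coefficient = 2
x_9 = 1.7500, f(x_9) = 0.363636, coefficient = 2
x_10 = 1.9167, f(x_10) = 0.342857, coefficient = 2
x_11 = 2.0833, f(x_11) = 0.324324, coefficient = 2
x_12 = 2.2500, f(x_12) = 0.307692, coefficient = 1

I ≈ (0.166667/2) × 11.481255 = 0.956771
Exact value: 0.955511
Error: 0.001260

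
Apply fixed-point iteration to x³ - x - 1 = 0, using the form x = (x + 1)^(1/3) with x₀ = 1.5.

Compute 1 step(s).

Equation: x³ - x - 1 = 0
Fixed-point form: x = (x + 1)^(1/3)
x₀ = 1.5

x_1 = g(1.500000) = 1.357209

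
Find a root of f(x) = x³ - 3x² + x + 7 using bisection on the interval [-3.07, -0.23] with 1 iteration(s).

f(x) = x³ - 3x² + x + 7
Initial interval: [-3.07, -0.23]

Iteration 1:
  c_1 = (-3.070000 + (-0.230000))/2 = -1.650000
  f(c_1) = f(-1.650000) = -7.309625
  f(a) × f(c) ≥ 0, new interval: [-1.650000, -0.230000]

After 1 iteration(s), the approximation is c_1 = -1.650000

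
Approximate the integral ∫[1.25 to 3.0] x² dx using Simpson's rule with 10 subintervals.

f(x) = x²
a = 1.25, b = 3.0, n = 10
h = (b - a)/n = 0.175000

Simpson's rule: (h/3)[f(x₀) + 4f(x₁) + 2f(x₂) + ... + f(xₙ)]

x_0 = 1.2500, f(x_0) = 1.562500, coefficient = 1
x_1 = 1.4250, f(x_1) = 2.030625, coefficient = 4
x_2 = 1.6000, f(x_2) = 2.560000, coefficient = 2
x_3 = 1.7750, f(x_3) = 3.150625, coefficient = 4
x_4 = 1.9500, f(x_4) = 3.802500, coefficient = 2
x_5 = 2.1250, f(x_5) = 4.515625, coefficient = 4
x_6 = 2.3000, f(x_6) = 5.290000, coefficient = 2
x_7 = 2.4750, f(x_7) = 6.125625, coefficient = 4
x_8 = 2.6500, f(x_8) = 7.022500, coefficient = 2
x_9 = 2.8250, f(x_9) = 7.980625, coefficient = 4
x_10 = 3.0000, f(x_10) = 9.000000, coefficient = 1

I ≈ (0.175000/3) × 143.125000 = 8.348958
Exact value: 8.348958
Error: 0.000000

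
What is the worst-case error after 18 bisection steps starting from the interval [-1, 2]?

Bisection error bound: |error| ≤ (b-a)/2^n
|error| ≤ (2 - (-1))/2^18 = 3/2^18
|error| ≤ 0.0000114441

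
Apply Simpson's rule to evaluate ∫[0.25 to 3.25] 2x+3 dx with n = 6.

f(x) = 2x+3
a = 0.25, b = 3.25, n = 6
h = (b - a)/n = 0.500000

Simpson's rule: (h/3)[f(x₀) + 4f(x₁) + 2f(x₂) + ... + f(xₙ)]

x_0 = 0.2500, f(x_0) = 3.500000, coefficient = 1
x_1 = 0.7500, f(x_1) = 4.500000, coefficient = 4
x_2 = 1.2500, f(x_2) = 5.500000, coefficient = 2
x_3 = 1.7500, f(x_3) = 6.500000, coefficient = 4
x_4 = 2.2500, f(x_4) = 7.500000, coefficient = 2
x_5 = 2.7500, f(x_5) = 8.500000, coefficient = 4
x_6 = 3.2500, f(x_6) = 9.500000, coefficient = 1

I ≈ (0.500000/3) × 117.000000 = 19.500000
Exact value: 19.500000
Error: 0.000000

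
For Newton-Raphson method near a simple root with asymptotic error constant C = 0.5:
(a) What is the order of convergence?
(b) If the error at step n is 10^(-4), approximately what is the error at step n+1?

(a) Newton-Raphson has quadratic (order 2) convergence near simple roots.
    This means |e_{n+1}| ≈ C|e_n|².

(b) With |e_n| = 10^(-4) and C = 0.5:
    |e_{n+1}| ≈ 0.5 × (10^(-4))² = 0.5 × 10^(-8)

(a) 2 (quadratic); (b) |e_{n+1}| ≈ 5.000e-09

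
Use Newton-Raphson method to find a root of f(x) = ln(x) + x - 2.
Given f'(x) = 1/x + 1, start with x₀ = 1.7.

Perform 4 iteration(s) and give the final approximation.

f(x) = ln(x) + x - 2
f'(x) = 1/x + 1
x₀ = 1.7

Newton-Raphson formula: x_{n+1} = x_n - f(x_n)/f'(x_n)

Iteration 1:
  f(1.700000) = 0.230628
  f'(1.700000) = 1.588235
  x_1 = 1.700000 - 0.230628/1.588235 = 1.554790
Iteration 2:
  f(1.554790) = -0.003870
  f'(1.554790) = 1.643174
  x_2 = 1.554790 - (-0.003870)/1.643174 = 1.557145
Iteration 3:
  f(1.557145) = -0.000001
  f'(1.557145) = 1.642201
  x_3 = 1.557145 - (-0.000001)/1.642201 = 1.557146
Iteration 4:
  f(1.557146) = 0.000000
  f'(1.557146) = 1.642201
  x_4 = 1.557146 - 0.000000/1.642201 = 1.557146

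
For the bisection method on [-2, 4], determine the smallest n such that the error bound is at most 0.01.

We need (b-a)/2^n ≤ 0.01
(4 - (-2))/2^n ≤ 0.01
6/2^n ≤ 0.01
2^n ≥ 600
n ≥ log₂(600) = 9.23
n ≥ 10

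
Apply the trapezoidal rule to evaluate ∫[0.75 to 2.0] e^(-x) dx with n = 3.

f(x) = e^(-x)
a = 0.75, b = 2.0, n = 3
h = (b - a)/n = 0.416667

Trapezoidal rule: (h/2)[f(x₀) + 2f(x₁) + 2f(x₂) + ... + f(xₙ)]

x_0 = 0.7500, f(x_0) = 0.472367, coefficient = 1
x_1 = 1.1667, f(x_1) = 0.311403, coefficient = 2
x_2 = 1.5833, f(x_2) = 0.205290, coefficient = 2
x_3 = 2.0000, f(x_3) = 0.135335, coefficient = 1

I ≈ (0.416667/2) × 1.641088 = 0.341893
Exact value: 0.337031
Error: 0.004862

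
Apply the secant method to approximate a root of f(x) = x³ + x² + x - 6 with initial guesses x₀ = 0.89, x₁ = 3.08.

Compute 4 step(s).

f(x) = x³ + x² + x - 6
x₀ = 0.89, x₁ = 3.08

Secant formula: x_{n+1} = x_n - f(x_n)(x_n - x_{n-1})/(f(x_n) - f(x_{n-1}))

Iteration 1:
  f(0.890000) = -3.612931
  f(3.080000) = 35.784512
  x_2 = 3.080000 - 35.784512×(3.080000 - 0.890000)/(35.784512 - (-3.612931))
       = 1.090833
Iteration 2:
  f(3.080000) = 35.784512
  f(1.090833) = -2.421248
  x_3 = 1.090833 - (-2.421248)×(1.090833 - 3.080000)/(-2.421248 - 35.784512)
       = 1.216895
Iteration 3:
  f(1.090833) = -2.421248
  f(1.216895) = -1.500256
  x_4 = 1.216895 - (-1.500256)×(1.216895 - 1.090833)/(-1.500256 - (-2.421248))
       = 1.422243
Iteration 4:
  f(1.216895) = -1.500256
  f(1.422243) = 0.321896
  x_5 = 1.422243 - 0.321896×(1.422243 - 1.216895)/(0.321896 - (-1.500256))
       = 1.385967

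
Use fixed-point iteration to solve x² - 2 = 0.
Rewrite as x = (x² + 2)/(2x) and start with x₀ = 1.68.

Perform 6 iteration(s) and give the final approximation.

Equation: x² - 2 = 0
Fixed-point form: x = (x² + 2)/(2x)
x₀ = 1.68

x_1 = g(1.680000) = 1.435238
x_2 = g(1.435238) = 1.414368
x_3 = g(1.414368) = 1.414214
x_4 = g(1.414214) = 1.414214
x_5 = g(1.414214) = 1.414214
x_6 = g(1.414214) = 1.414214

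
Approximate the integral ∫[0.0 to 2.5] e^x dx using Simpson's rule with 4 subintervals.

f(x) = e^x
a = 0.0, b = 2.5, n = 4
h = (b - a)/n = 0.625000

Simpson's rule: (h/3)[f(x₀) + 4f(x₁) + 2f(x₂) + ... + f(xₙ)]

x_0 = 0.0000, f(x_0) = 1.000000, coefficient = 1
x_1 = 0.6250, f(x_1) = 1.868246, coefficient = 4
x_2 = 1.2500, f(x_2) = 3.490343, coefficient = 2
x_3 = 1.8750, f(x_3) = 6.520819, coefficient = 4
x_4 = 2.5000, f(x_4) = 12.182494, coefficient = 1

I ≈ (0.625000/3) × 53.719440 = 11.191550
Exact value: 11.182494
Error: 0.009056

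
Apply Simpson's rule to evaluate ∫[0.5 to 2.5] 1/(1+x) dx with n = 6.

f(x) = 1/(1+x)
a = 0.5, b = 2.5, n = 6
h = (b - a)/n = 0.333333

Simpson's rule: (h/3)[f(x₀) + 4f(x₁) + 2f(x₂) + ... + f(xₙ)]

x_0 = 0.5000, f(x_0) = 0.666667, coefficient = 1
x_1 = 0.8333, f(x_1) = 0.545455, coefficient = 4
x_2 = 1.1667, f(x_2) = 0.461538, coefficient = 2
x_3 = 1.5000, f(x_3) = 0.400000, coefficient = 4
x_4 = 1.8333, f(x_4) = 0.352941, coefficient = 2
x_5 = 2.1667, f(x_5) = 0.315789, coefficient = 4
x_6 = 2.5000, f(x_6) = 0.285714, coefficient = 1

I ≈ (0.333333/3) × 7.626316 = 0.847368
Exact value: 0.847298
Error: 0.000071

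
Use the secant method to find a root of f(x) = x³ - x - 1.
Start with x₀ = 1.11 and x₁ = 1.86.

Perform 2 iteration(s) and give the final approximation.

f(x) = x³ - x - 1
x₀ = 1.11, x₁ = 1.86

Secant formula: x_{n+1} = x_n - f(x_n)(x_n - x_{n-1})/(f(x_n) - f(x_{n-1}))

Iteration 1:
  f(1.110000) = -0.742369
  f(1.860000) = 3.574856
  x_2 = 1.860000 - 3.574856×(1.860000 - 1.110000)/(3.574856 - (-0.742369))
       = 1.238966
Iteration 2:
  f(1.860000) = 3.574856
  f(1.238966) = -0.337106
  x_3 = 1.238966 - (-0.337106)×(1.238966 - 1.860000)/(-0.337106 - 3.574856)
       = 1.292483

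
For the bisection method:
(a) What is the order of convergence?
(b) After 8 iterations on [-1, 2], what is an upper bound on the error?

(a) Bisection has linear (order 1) convergence; the error is halved each step.

(b) Error bound = (b-a)/2^n = (2 - (-1))/2^{8}
    = 3/2^{8}

(a) 1 (linear); (b) error ≤ 1.17e-02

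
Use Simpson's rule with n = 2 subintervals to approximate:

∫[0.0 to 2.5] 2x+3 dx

f(x) = 2x+3
a = 0.0, b = 2.5, n = 2
h = (b - a)/n = 1.250000

Simpson's rule: (h/3)[f(x₀) + 4f(x₁) + 2f(x₂) + ... + f(xₙ)]

x_0 = 0.0000, f(x_0) = 3.000000, coefficient = 1
x_1 = 1.2500, f(x_1) = 5.500000, coefficient = 4
x_2 = 2.5000, f(x_2) = 8.000000, coefficient = 1

I ≈ (1.250000/3) × 33.000000 = 13.750000
Exact value: 13.750000
Error: 0.000000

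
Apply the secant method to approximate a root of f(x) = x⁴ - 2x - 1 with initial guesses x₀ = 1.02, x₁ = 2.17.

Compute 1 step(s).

f(x) = x⁴ - 2x - 1
x₀ = 1.02, x₁ = 2.17

Secant formula: x_{n+1} = x_n - f(x_n)(x_n - x_{n-1})/(f(x_n) - f(x_{n-1}))

Iteration 1:
  f(1.020000) = -1.957568
  f(2.170000) = 16.833739
  x_2 = 2.170000 - 16.833739×(2.170000 - 1.020000)/(16.833739 - (-1.957568))
       = 1.139800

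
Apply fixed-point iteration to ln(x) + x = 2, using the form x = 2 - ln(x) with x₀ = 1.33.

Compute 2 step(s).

Equation: ln(x) + x = 2
Fixed-point form: x = 2 - ln(x)
x₀ = 1.33

x_1 = g(1.330000) = 1.714821
x_2 = g(1.714821) = 1.460691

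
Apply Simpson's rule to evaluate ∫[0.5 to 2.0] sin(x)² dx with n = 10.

f(x) = sin(x)²
a = 0.5, b = 2.0, n = 10
h = (b - a)/n = 0.150000

Simpson's rule: (h/3)[f(x₀) + 4f(x₁) + 2f(x₂) + ... + f(xₙ)]

x_0 = 0.5000, f(x_0) = 0.229849, coefficient = 1
x_1 = 0.6500, f(x_1) = 0.366251, coefficient = 4
x_2 = 0.8000, f(x_2) = 0.514600, coefficient = 2
x_3 = 0.9500, f(x_3) = 0.661645, coefficient = 4
x_4 = 1.1000, f(x_4) = 0.794251, coefficient = 2
x_5 = 1.2500, f(x_5) = 0.900572, coefficient = 4
x_6 = 1.4000, f(x_6) = 0.971111, coefficient = 2
x_7 = 1.5500, f(x_7) = 0.999568, coefficient = 4
x_8 = 1.7000, f(x_8) = 0.983399, coefficient = 2
x_9 = 1.8500, f(x_9) = 0.924050, coefficient = 4
x_10 = 2.0000, f(x_10) = 0.826822, coefficient = 1

I ≈ (0.150000/3) × 22.991731 = 1.149587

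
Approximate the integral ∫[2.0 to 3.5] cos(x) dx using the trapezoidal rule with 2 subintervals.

f(x) = cos(x)
a = 2.0, b = 3.5, n = 2
h = (b - a)/n = 0.750000

Trapezoidal rule: (h/2)[f(x₀) + 2f(x₁) + 2f(x₂) + ... + f(xₙ)]

x_0 = 2.0000, f(x_0) = -0.416147, coefficient = 1
x_1 = 2.7500, f(x_1) = -0.924302, coefficient = 2
x_2 = 3.5000, f(x_2) = -0.936457, coefficient = 1

I ≈ (0.750000/2) × -3.201208 = -1.200453
Exact value: -1.260081
Error: 0.059628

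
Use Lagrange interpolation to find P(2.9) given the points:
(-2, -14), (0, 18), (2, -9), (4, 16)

Lagrange interpolation formula:
P(x) = Σ yᵢ × Lᵢ(x)
where Lᵢ(x) = Π_{j≠i} (x - xⱼ)/(xᵢ - xⱼ)

L_0(2.9) = (2.9 - 0)/(-2 - 0) × (2.9 - 2)/(-2 - 2) × (2.9 - 4)/(-2 - 4) = 0.059813
L_1(2.9) = (2.9 - (-2))/(0 - (-2)) × (2.9 - 2)/(0 - 2) × (2.9 - 4)/(0 - 4) = -0.303188
L_2(2.9) = (2.9 - (-2))/(2 - (-2)) × (2.9 - 0)/(2 - 0) × (2.9 - 4)/(2 - 4) = 0.976938
L_3(2.9) = (2.9 - (-2))/(4 - (-2)) × (2.9 - 0)/(4 - 0) × (2.9 - 2)/(4 - 2) = 0.266437

P(2.9) = (-14)×L_0(2.9) + 18×L_1(2.9) + (-9)×L_2(2.9) + 16×L_3(2.9)
P(2.9) = -10.824188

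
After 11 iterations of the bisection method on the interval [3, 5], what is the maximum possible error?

Bisection error bound: |error| ≤ (b-a)/2^n
|error| ≤ (5 - 3)/2^11 = 2/2^11
|error| ≤ 0.0009765625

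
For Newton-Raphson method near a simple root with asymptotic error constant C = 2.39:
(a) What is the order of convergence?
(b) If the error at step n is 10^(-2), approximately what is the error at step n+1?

(a) Newton-Raphson has quadratic (order 2) convergence near simple roots.
    This means |e_{n+1}| ≈ C|e_n|².

(b) With |e_n| = 10^(-2) and C = 2.39:
    |e_{n+1}| ≈ 2.39 × (10^(-2))² = 2.39 × 10^(-4)

(a) 2 (quadratic); (b) |e_{n+1}| ≈ 2.390e-04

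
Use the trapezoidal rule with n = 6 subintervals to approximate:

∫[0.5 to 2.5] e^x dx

f(x) = e^x
a = 0.5, b = 2.5, n = 6
h = (b - a)/n = 0.333333

Trapezoidal rule: (h/2)[f(x₀) + 2f(x₁) + 2f(x₂) + ... + f(xₙ)]

x_0 = 0.5000, f(x_0) = 1.648721, coefficient = 1
x_1 = 0.8333, f(x_1) = 2.300976, coefficient = 2
x_2 = 1.1667, f(x_2) = 3.211271, coefficient = 2
x_3 = 1.5000, f(x_3) = 4.481689, coefficient = 2
x_4 = 1.8333, f(x_4) = 6.254701, coefficient = 2
x_5 = 2.1667, f(x_5) = 8.729138, coefficient = 2
x_6 = 2.5000, f(x_6) = 12.182494, coefficient = 1

I ≈ (0.333333/2) × 63.786765 = 10.631127
Exact value: 10.533773
Error: 0.097355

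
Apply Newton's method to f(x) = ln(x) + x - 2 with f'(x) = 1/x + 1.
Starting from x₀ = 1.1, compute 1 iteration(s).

f(x) = ln(x) + x - 2
f'(x) = 1/x + 1
x₀ = 1.1

Newton-Raphson formula: x_{n+1} = x_n - f(x_n)/f'(x_n)

Iteration 1:
  f(1.100000) = -0.804690
  f'(1.100000) = 1.909091
  x_1 = 1.100000 - (-0.804690)/1.909091 = 1.521504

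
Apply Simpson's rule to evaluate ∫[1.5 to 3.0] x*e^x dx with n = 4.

f(x) = x*e^x
a = 1.5, b = 3.0, n = 4
h = (b - a)/n = 0.375000

Simpson's rule: (h/3)[f(x₀) + 4f(x₁) + 2f(x₂) + ... + f(xₙ)]

x_0 = 1.5000, f(x_0) = 6.722534, coefficient = 1
x_1 = 1.8750, f(x_1) = 12.226536, coefficient = 4
x_2 = 2.2500, f(x_2) = 21.347406, coefficient = 2
x_3 = 2.6250, f(x_3) = 36.237007, coefficient = 4
x_4 = 3.0000, f(x_4) = 60.256611, coefficient = 1

I ≈ (0.375000/3) × 303.528128 = 37.941016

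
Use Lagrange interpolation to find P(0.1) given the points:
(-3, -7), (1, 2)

Lagrange interpolation formula:
P(x) = Σ yᵢ × Lᵢ(x)
where Lᵢ(x) = Π_{j≠i} (x - xⱼ)/(xᵢ - xⱼ)

L_0(0.1) = (0.1 - 1)/(-3 - 1) = 0.225000
L_1(0.1) = (0.1 - (-3))/(1 - (-3)) = 0.775000

P(0.1) = (-7)×L_0(0.1) + 2×L_1(0.1)
P(0.1) = -0.025000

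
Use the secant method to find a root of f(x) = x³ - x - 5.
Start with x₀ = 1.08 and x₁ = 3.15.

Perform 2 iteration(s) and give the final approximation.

f(x) = x³ - x - 5
x₀ = 1.08, x₁ = 3.15

Secant formula: x_{n+1} = x_n - f(x_n)(x_n - x_{n-1})/(f(x_n) - f(x_{n-1}))

Iteration 1:
  f(1.080000) = -4.820288
  f(3.150000) = 23.105875
  x_2 = 3.150000 - 23.105875×(3.150000 - 1.080000)/(23.105875 - (-4.820288))
       = 1.437299
Iteration 2:
  f(3.150000) = 23.105875
  f(1.437299) = -3.468085
  x_3 = 1.437299 - (-3.468085)×(1.437299 - 3.150000)/(-3.468085 - 23.105875)
       = 1.660818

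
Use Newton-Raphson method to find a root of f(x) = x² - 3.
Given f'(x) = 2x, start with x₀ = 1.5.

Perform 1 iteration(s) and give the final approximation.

f(x) = x² - 3
f'(x) = 2x
x₀ = 1.5

Newton-Raphson formula: x_{n+1} = x_n - f(x_n)/f'(x_n)

Iteration 1:
  f(1.500000) = -0.750000
  f'(1.500000) = 3.000000
  x_1 = 1.500000 - (-0.750000)/3.000000 = 1.750000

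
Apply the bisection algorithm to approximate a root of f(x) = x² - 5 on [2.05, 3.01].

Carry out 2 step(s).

f(x) = x² - 5
Initial interval: [2.05, 3.01]

Iteration 1:
  c_1 = (2.050000 + 3.010000)/2 = 2.530000
  f(c_1) = f(2.530000) = 1.400900
  f(a) × f(c) < 0, new interval: [2.050000, 2.530000]
Iteration 2:
  c_2 = (2.050000 + 2.530000)/2 = 2.290000
  f(c_2) = f(2.290000) = 0.244100
  f(a) × f(c) < 0, new interval: [2.050000, 2.290000]

After 2 iteration(s), the approximation is c_2 = 2.290000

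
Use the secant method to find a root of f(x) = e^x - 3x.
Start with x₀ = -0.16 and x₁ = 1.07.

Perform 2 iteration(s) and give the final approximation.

f(x) = e^x - 3x
x₀ = -0.16, x₁ = 1.07

Secant formula: x_{n+1} = x_n - f(x_n)(x_n - x_{n-1})/(f(x_n) - f(x_{n-1}))

Iteration 1:
  f(-0.160000) = 1.332144
  f(1.070000) = -0.294621
  x_2 = 1.070000 - (-0.294621)×(1.070000 - (-0.160000))/(-0.294621 - 1.332144)
       = 0.847237
Iteration 2:
  f(1.070000) = -0.294621
  f(0.847237) = -0.208520
  x_3 = 0.847237 - (-0.208520)×(0.847237 - 1.070000)/(-0.208520 - (-0.294621))
       = 0.307748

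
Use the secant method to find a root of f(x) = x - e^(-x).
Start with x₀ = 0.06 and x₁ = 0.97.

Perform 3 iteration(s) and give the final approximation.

f(x) = x - e^(-x)
x₀ = 0.06, x₁ = 0.97

Secant formula: x_{n+1} = x_n - f(x_n)(x_n - x_{n-1})/(f(x_n) - f(x_{n-1}))

Iteration 1:
  f(0.060000) = -0.881765
  f(0.970000) = 0.590917
  x_2 = 0.970000 - 0.590917×(0.970000 - 0.060000)/(0.590917 - (-0.881765))
       = 0.604860
Iteration 2:
  f(0.970000) = 0.590917
  f(0.604860) = 0.058710
  x_3 = 0.604860 - 0.058710×(0.604860 - 0.970000)/(0.058710 - 0.590917)
       = 0.564581
Iteration 3:
  f(0.604860) = 0.058710
  f(0.564581) = -0.004018
  x_4 = 0.564581 - (-0.004018)×(0.564581 - 0.604860)/(-0.004018 - 0.058710)
       = 0.567161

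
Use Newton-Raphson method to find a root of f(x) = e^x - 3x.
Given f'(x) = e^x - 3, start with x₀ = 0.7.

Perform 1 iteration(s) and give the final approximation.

f(x) = e^x - 3x
f'(x) = e^x - 3
x₀ = 0.7

Newton-Raphson formula: x_{n+1} = x_n - f(x_n)/f'(x_n)

Iteration 1:
  f(0.700000) = -0.086247
  f'(0.700000) = -0.986247
  x_1 = 0.700000 - (-0.086247)/(-0.986247) = 0.612550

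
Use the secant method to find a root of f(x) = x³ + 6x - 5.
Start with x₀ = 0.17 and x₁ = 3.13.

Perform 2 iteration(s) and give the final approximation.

f(x) = x³ + 6x - 5
x₀ = 0.17, x₁ = 3.13

Secant formula: x_{n+1} = x_n - f(x_n)(x_n - x_{n-1})/(f(x_n) - f(x_{n-1}))

Iteration 1:
  f(0.170000) = -3.975087
  f(3.130000) = 44.444297
  x_2 = 3.130000 - 44.444297×(3.130000 - 0.170000)/(44.444297 - (-3.975087))
       = 0.413007
Iteration 2:
  f(3.130000) = 44.444297
  f(0.413007) = -2.451508
  x_3 = 0.413007 - (-2.451508)×(0.413007 - 3.130000)/(-2.451508 - 44.444297)
       = 0.555040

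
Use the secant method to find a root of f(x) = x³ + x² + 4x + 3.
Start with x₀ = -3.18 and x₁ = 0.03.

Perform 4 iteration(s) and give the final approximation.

f(x) = x³ + x² + 4x + 3
x₀ = -3.18, x₁ = 0.03

Secant formula: x_{n+1} = x_n - f(x_n)(x_n - x_{n-1})/(f(x_n) - f(x_{n-1}))

Iteration 1:
  f(-3.180000) = -31.765032
  f(0.030000) = 3.120927
  x_2 = 0.030000 - 3.120927×(0.030000 - (-3.180000))/(3.120927 - (-31.765032))
       = -0.257169
Iteration 2:
  f(0.030000) = 3.120927
  f(-0.257169) = 2.020451
  x_3 = -0.257169 - 2.020451×(-0.257169 - 0.030000)/(2.020451 - 3.120927)
       = -0.784406
Iteration 3:
  f(-0.257169) = 2.020451
  f(-0.784406) = -0.004970
  x_4 = -0.784406 - (-0.004970)×(-0.784406 - (-0.257169))/(-0.004970 - 2.020451)
       = -0.783112
Iteration 4:
  f(-0.784406) = -0.004970
  f(-0.783112) = 0.000561
  x_5 = -0.783112 - 0.000561×(-0.783112 - (-0.784406))/(0.000561 - (-0.004970))
       = -0.783243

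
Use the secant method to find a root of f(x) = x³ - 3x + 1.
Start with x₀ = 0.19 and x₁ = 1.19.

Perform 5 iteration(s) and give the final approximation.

f(x) = x³ - 3x + 1
x₀ = 0.19, x₁ = 1.19

Secant formula: x_{n+1} = x_n - f(x_n)(x_n - x_{n-1})/(f(x_n) - f(x_{n-1}))

Iteration 1:
  f(0.190000) = 0.436859
  f(1.190000) = -0.884841
  x_2 = 1.190000 - (-0.884841)×(1.190000 - 0.190000)/(-0.884841 - 0.436859)
       = 0.520528
Iteration 2:
  f(1.190000) = -0.884841
  f(0.520528) = -0.420547
  x_3 = 0.520528 - (-0.420547)×(0.520528 - 1.190000)/(-0.420547 - (-0.884841))
       = -0.085866
Iteration 3:
  f(0.520528) = -0.420547
  f(-0.085866) = 1.256964
  x_4 = -0.085866 - 1.256964×(-0.085866 - 0.520528)/(1.256964 - (-0.420547))
       = 0.368507
Iteration 4:
  f(-0.085866) = 1.256964
  f(0.368507) = -0.055478
  x_5 = 0.368507 - (-0.055478)×(0.368507 - (-0.085866))/(-0.055478 - 1.256964)
       = 0.349300
Iteration 5:
  f(0.368507) = -0.055478
  f(0.349300) = -0.005282
  x_6 = 0.349300 - (-0.005282)×(0.349300 - 0.368507)/(-0.005282 - (-0.055478))
       = 0.347279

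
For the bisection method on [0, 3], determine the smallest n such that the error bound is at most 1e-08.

We need (b-a)/2^n ≤ 1e-08
(3 - 0)/2^n ≤ 1e-08
3/2^n ≤ 1e-08
2^n ≥ 300000000
n ≥ log₂(300000000) = 28.16
n ≥ 29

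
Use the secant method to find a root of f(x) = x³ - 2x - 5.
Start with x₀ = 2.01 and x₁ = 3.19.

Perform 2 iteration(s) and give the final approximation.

f(x) = x³ - 2x - 5
x₀ = 2.01, x₁ = 3.19

Secant formula: x_{n+1} = x_n - f(x_n)(x_n - x_{n-1})/(f(x_n) - f(x_{n-1}))

Iteration 1:
  f(2.010000) = -0.899399
  f(3.190000) = 21.081759
  x_2 = 3.190000 - 21.081759×(3.190000 - 2.010000)/(21.081759 - (-0.899399))
       = 2.058282
Iteration 2:
  f(3.190000) = 21.081759
  f(2.058282) = -0.396603
  x_3 = 2.058282 - (-0.396603)×(2.058282 - 3.190000)/(-0.396603 - 21.081759)
       = 2.079179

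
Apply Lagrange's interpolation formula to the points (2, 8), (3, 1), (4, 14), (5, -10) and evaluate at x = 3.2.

Lagrange interpolation formula:
P(x) = Σ yᵢ × Lᵢ(x)
where Lᵢ(x) = Π_{j≠i} (x - xⱼ)/(xᵢ - xⱼ)

L_0(3.2) = (3.2 - 3)/(2 - 3) × (3.2 - 4)/(2 - 4) × (3.2 - 5)/(2 - 5) = -0.048000
L_1(3.2) = (3.2 - 2)/(3 - 2) × (3.2 - 4)/(3 - 4) × (3.2 - 5)/(3 - 5) = 0.864000
L_2(3.2) = (3.2 - 2)/(4 - 2) × (3.2 - 3)/(4 - 3) × (3.2 - 5)/(4 - 5) = 0.216000
L_3(3.2) = (3.2 - 2)/(5 - 2) × (3.2 - 3)/(5 - 3) × (3.2 - 4)/(5 - 4) = -0.032000

P(3.2) = 8×L_0(3.2) + 1×L_1(3.2) + 14×L_2(3.2) + (-10)×L_3(3.2)
P(3.2) = 3.824000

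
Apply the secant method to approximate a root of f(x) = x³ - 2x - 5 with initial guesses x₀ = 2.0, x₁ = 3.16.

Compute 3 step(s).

f(x) = x³ - 2x - 5
x₀ = 2.0, x₁ = 3.16

Secant formula: x_{n+1} = x_n - f(x_n)(x_n - x_{n-1})/(f(x_n) - f(x_{n-1}))

Iteration 1:
  f(2.000000) = -1.000000
  f(3.160000) = 20.234496
  x_2 = 3.160000 - 20.234496×(3.160000 - 2.000000)/(20.234496 - (-1.000000))
       = 2.054628
Iteration 2:
  f(3.160000) = 20.234496
  f(2.054628) = -0.435651
  x_3 = 2.054628 - (-0.435651)×(2.054628 - 3.160000)/(-0.435651 - 20.234496)
       = 2.077925
Iteration 3:
  f(2.054628) = -0.435651
  f(2.077925) = -0.183840
  x_4 = 2.077925 - (-0.183840)×(2.077925 - 2.054628)/(-0.183840 - (-0.435651))
       = 2.094934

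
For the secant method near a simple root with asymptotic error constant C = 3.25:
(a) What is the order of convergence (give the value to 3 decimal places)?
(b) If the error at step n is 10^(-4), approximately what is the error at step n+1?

(a) Secant method has superlinear convergence with order φ = (1+√5)/2 ≈ 1.618.
    This means |e_{n+1}| ≈ C|e_n|^1.618.

(b) With |e_n| = 10^(-4) and C = 3.25:
    |e_{n+1}| ≈ 3.25 × (10^(-4))^1.618 = 3.25 × 10^(-6.47)

(a) ≈ 1.618 (golden ratio); (b) |e_{n+1}| ≈ 1.096e-06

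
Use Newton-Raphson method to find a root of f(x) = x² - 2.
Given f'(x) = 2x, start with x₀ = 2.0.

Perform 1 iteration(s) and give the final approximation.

f(x) = x² - 2
f'(x) = 2x
x₀ = 2.0

Newton-Raphson formula: x_{n+1} = x_n - f(x_n)/f'(x_n)

Iteration 1:
  f(2.000000) = 2.000000
  f'(2.000000) = 4.000000
  x_1 = 2.000000 - 2.000000/4.000000 = 1.500000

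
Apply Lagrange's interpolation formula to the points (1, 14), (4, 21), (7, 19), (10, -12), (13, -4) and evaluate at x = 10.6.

Lagrange interpolation formula:
P(x) = Σ yᵢ × Lᵢ(x)
where Lᵢ(x) = Π_{j≠i} (x - xⱼ)/(xᵢ - xⱼ)

L_0(10.6) = (10.6 - 4)/(1 - 4) × (10.6 - 7)/(1 - 7) × (10.6 - 10)/(1 - 10) × (10.6 - 13)/(1 - 13) = -0.017600
L_1(10.6) = (10.6 - 1)/(4 - 1) × (10.6 - 7)/(4 - 7) × (10.6 - 10)/(4 - 10) × (10.6 - 13)/(4 - 13) = 0.102400
L_2(10.6) = (10.6 - 1)/(7 - 1) × (10.6 - 4)/(7 - 4) × (10.6 - 10)/(7 - 10) × (10.6 - 13)/(7 - 13) = -0.281600
L_3(10.6) = (10.6 - 1)/(10 - 1) × (10.6 - 4)/(10 - 4) × (10.6 - 7)/(10 - 7) × (10.6 - 13)/(10 - 13) = 1.126400
L_4(10.6) = (10.6 - 1)/(13 - 1) × (10.6 - 4)/(13 - 4) × (10.6 - 7)/(13 - 7) × (10.6 - 10)/(13 - 10) = 0.070400

P(10.6) = 14×L_0(10.6) + 21×L_1(10.6) + 19×L_2(10.6) + (-12)×L_3(10.6) + (-4)×L_4(10.6)
P(10.6) = -17.244800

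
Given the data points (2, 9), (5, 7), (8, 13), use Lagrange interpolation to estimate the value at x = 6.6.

Lagrange interpolation formula:
P(x) = Σ yᵢ × Lᵢ(x)
where Lᵢ(x) = Π_{j≠i} (x - xⱼ)/(xᵢ - xⱼ)

L_0(6.6) = (6.6 - 5)/(2 - 5) × (6.6 - 8)/(2 - 8) = -0.124444
L_1(6.6) = (6.6 - 2)/(5 - 2) × (6.6 - 8)/(5 - 8) = 0.715556
L_2(6.6) = (6.6 - 2)/(8 - 2) × (6.6 - 5)/(8 - 5) = 0.408889

P(6.6) = 9×L_0(6.6) + 7×L_1(6.6) + 13×L_2(6.6)
P(6.6) = 9.204444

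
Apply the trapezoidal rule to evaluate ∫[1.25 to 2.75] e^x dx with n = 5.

f(x) = e^x
a = 1.25, b = 2.75, n = 5
h = (b - a)/n = 0.300000

Trapezoidal rule: (h/2)[f(x₀) + 2f(x₁) + 2f(x₂) + ... + f(xₙ)]

x_0 = 1.2500, f(x_0) = 3.490343, coefficient = 1
x_1 = 1.5500, f(x_1) = 4.711470, coefficient = 2
x_2 = 1.8500, f(x_2) = 6.359820, coefficient = 2
x_3 = 2.1500, f(x_3) = 8.584858, coefficient = 2
x_4 = 2.4500, f(x_4) = 11.588347, coefficient = 2
x_5 = 2.7500, f(x_5) = 15.642632, coefficient = 1

I ≈ (0.300000/2) × 81.621964 = 12.243295
Exact value: 12.152289
Error: 0.091006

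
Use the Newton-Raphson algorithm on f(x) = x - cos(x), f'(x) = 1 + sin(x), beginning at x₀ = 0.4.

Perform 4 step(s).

f(x) = x - cos(x)
f'(x) = 1 + sin(x)
x₀ = 0.4

Newton-Raphson formula: x_{n+1} = x_n - f(x_n)/f'(x_n)

Iteration 1:
  f(0.400000) = -0.521061
  f'(0.400000) = 1.389418
  x_1 = 0.400000 - (-0.521061)/1.389418 = 0.775021
Iteration 2:
  f(0.775021) = 0.060615
  f'(0.775021) = 1.699731
  x_2 = 0.775021 - 0.060615/1.699731 = 0.739360
Iteration 3:
  f(0.739360) = 0.000460
  f'(0.739360) = 1.673815
  x_3 = 0.739360 - 0.000460/1.673815 = 0.739085
Iteration 4:
  f(0.739085) = 0.000000
  f'(0.739085) = 1.673612
  x_4 = 0.739085 - 0.000000/1.673612 = 0.739085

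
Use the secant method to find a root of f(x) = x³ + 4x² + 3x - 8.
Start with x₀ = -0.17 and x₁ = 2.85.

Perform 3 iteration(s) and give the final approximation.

f(x) = x³ + 4x² + 3x - 8
x₀ = -0.17, x₁ = 2.85

Secant formula: x_{n+1} = x_n - f(x_n)(x_n - x_{n-1})/(f(x_n) - f(x_{n-1}))

Iteration 1:
  f(-0.170000) = -8.399313
  f(2.850000) = 56.189125
  x_2 = 2.850000 - 56.189125×(2.850000 - (-0.170000))/(56.189125 - (-8.399313))
       = 0.222732
Iteration 2:
  f(2.850000) = 56.189125
  f(0.222732) = -7.122318
  x_3 = 0.222732 - (-7.122318)×(0.222732 - 2.850000)/(-7.122318 - 56.189125)
       = 0.518290
Iteration 3:
  f(0.222732) = -7.122318
  f(0.518290) = -5.231405
  x_4 = 0.518290 - (-5.231405)×(0.518290 - 0.222732)/(-5.231405 - (-7.122318))
       = 1.335983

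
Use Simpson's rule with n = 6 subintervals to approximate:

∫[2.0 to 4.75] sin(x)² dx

f(x) = sin(x)²
a = 2.0, b = 4.75, n = 6
h = (b - a)/n = 0.458333

Simpson's rule: (h/3)[f(x₀) + 4f(x₁) + 2f(x₂) + ... + f(xₙ)]

x_0 = 2.0000, f(x_0) = 0.826822, coefficient = 1
x_1 = 2.4583, f(x_1) = 0.398570, coefficient = 4
x_2 = 2.9167, f(x_2) = 0.049744, coefficient = 2
x_3 = 3.3750, f(x_3) = 0.053497, coefficient = 4
x_4 = 3.8333, f(x_4) = 0.406889, coefficient = 2
x_5 = 4.2917, f(x_5) = 0.833193, coefficient = 4
x_6 = 4.7500, f(x_6) = 0.998586, coefficient = 1

I ≈ (0.458333/3) × 7.879715 = 1.203845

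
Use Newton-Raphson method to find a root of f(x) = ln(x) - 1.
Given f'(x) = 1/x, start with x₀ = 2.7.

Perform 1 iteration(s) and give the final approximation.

f(x) = ln(x) - 1
f'(x) = 1/x
x₀ = 2.7

Newton-Raphson formula: x_{n+1} = x_n - f(x_n)/f'(x_n)

Iteration 1:
  f(2.700000) = -0.006748
  f'(2.700000) = 0.370370
  x_1 = 2.700000 - (-0.006748)/0.370370 = 2.718220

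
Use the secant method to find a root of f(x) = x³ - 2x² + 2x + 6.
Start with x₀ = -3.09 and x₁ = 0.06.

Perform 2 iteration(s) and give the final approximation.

f(x) = x³ - 2x² + 2x + 6
x₀ = -3.09, x₁ = 0.06

Secant formula: x_{n+1} = x_n - f(x_n)(x_n - x_{n-1})/(f(x_n) - f(x_{n-1}))

Iteration 1:
  f(-3.090000) = -48.779829
  f(0.060000) = 6.113016
  x_2 = 0.060000 - 6.113016×(0.060000 - (-3.090000))/(6.113016 - (-48.779829))
       = -0.290793
Iteration 2:
  f(0.060000) = 6.113016
  f(-0.290793) = 5.224705
  x_3 = -0.290793 - 5.224705×(-0.290793 - 0.060000)/(5.224705 - 6.113016)
       = -2.354019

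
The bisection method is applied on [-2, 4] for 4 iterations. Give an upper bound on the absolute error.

Bisection error bound: |error| ≤ (b-a)/2^n
|error| ≤ (4 - (-2))/2^4 = 6/2^4
|error| ≤ 0.3750000000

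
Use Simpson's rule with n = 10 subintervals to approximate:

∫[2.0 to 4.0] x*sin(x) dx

f(x) = x*sin(x)
a = 2.0, b = 4.0, n = 10
h = (b - a)/n = 0.200000

Simpson's rule: (h/3)[f(x₀) + 4f(x₁) + 2f(x₂) + ... + f(xₙ)]

x_0 = 2.0000, f(x_0) = 1.818595, coefficient = 1
x_1 = 2.2000, f(x_1) = 1.778692, coefficient = 4
x_2 = 2.4000, f(x_2) = 1.621112, coefficient = 2
x_3 = 2.6000, f(x_3) = 1.340304, coefficient = 4
x_4 = 2.8000, f(x_4) = 0.937967, coefficient = 2
x_5 = 3.0000, f(x_5) = 0.423360, coefficient = 4
x_6 = 3.2000, f(x_6) = -0.186797, coefficient = 2
x_7 = 3.4000, f(x_7) = -0.868840, coefficient = 4
x_8 = 3.6000, f(x_8) = -1.593074, coefficient = 2
x_9 = 3.8000, f(x_9) = -2.325060, coefficient = 4
x_10 = 4.0000, f(x_10) = -3.027210, coefficient = 1

I ≈ (0.200000/3) × 1.743624 = 0.116242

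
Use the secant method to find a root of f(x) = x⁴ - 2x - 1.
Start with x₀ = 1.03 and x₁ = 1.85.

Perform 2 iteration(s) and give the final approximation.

f(x) = x⁴ - 2x - 1
x₀ = 1.03, x₁ = 1.85

Secant formula: x_{n+1} = x_n - f(x_n)(x_n - x_{n-1})/(f(x_n) - f(x_{n-1}))

Iteration 1:
  f(1.030000) = -1.934491
  f(1.850000) = 7.013506
  x_2 = 1.850000 - 7.013506×(1.850000 - 1.030000)/(7.013506 - (-1.934491))
       = 1.207278
Iteration 2:
  f(1.850000) = 7.013506
  f(1.207278) = -1.290191
  x_3 = 1.207278 - (-1.290191)×(1.207278 - 1.850000)/(-1.290191 - 7.013506)
       = 1.307141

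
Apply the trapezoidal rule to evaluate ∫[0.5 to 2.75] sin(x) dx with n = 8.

f(x) = sin(x)
a = 0.5, b = 2.75, n = 8
h = (b - a)/n = 0.281250

Trapezoidal rule: (h/2)[f(x₀) + 2f(x₁) + 2f(x₂) + ... + f(xₙ)]

x_0 = 0.5000, f(x_0) = 0.479426, coefficient = 1
x_1 = 0.7812, f(x_1) = 0.704168, coefficient = 2
x_2 = 1.0625, f(x_2) = 0.873575, coefficient = 2
x_3 = 1.3438, f(x_3) = 0.974336, coefficient = 2
x_4 = 1.6250, f(x_4) = 0.998531, coefficient = 2
x_5 = 1.9062, f(x_5) = 0.944261, coefficient = 2
x_6 = 2.1875, f(x_6) = 0.815789, coefficient = 2
x_7 = 2.4688, f(x_7) = 0.623212, coefficient = 2
x_8 = 2.7500, f(x_8) = 0.381661, coefficient = 1

I ≈ (0.281250/2) × 12.728829 = 1.789992
Exact value: 1.801885
Error: 0.011893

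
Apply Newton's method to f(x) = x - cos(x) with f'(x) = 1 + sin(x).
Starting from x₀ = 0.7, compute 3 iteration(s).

f(x) = x - cos(x)
f'(x) = 1 + sin(x)
x₀ = 0.7

Newton-Raphson formula: x_{n+1} = x_n - f(x_n)/f'(x_n)

Iteration 1:
  f(0.700000) = -0.064842
  f'(0.700000) = 1.644218
  x_1 = 0.700000 - (-0.064842)/1.644218 = 0.739436
Iteration 2:
  f(0.739436) = 0.000588
  f'(0.739436) = 1.673872
  x_2 = 0.739436 - 0.000588/1.673872 = 0.739085
Iteration 3:
  f(0.739085) = 0.000000
  f'(0.739085) = 1.673612
  x_3 = 0.739085 - 0.000000/1.673612 = 0.739085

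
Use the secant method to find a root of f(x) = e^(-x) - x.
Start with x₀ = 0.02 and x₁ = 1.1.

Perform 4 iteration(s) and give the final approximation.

f(x) = e^(-x) - x
x₀ = 0.02, x₁ = 1.1

Secant formula: x_{n+1} = x_n - f(x_n)(x_n - x_{n-1})/(f(x_n) - f(x_{n-1}))

Iteration 1:
  f(0.020000) = 0.960199
  f(1.100000) = -0.767129
  x_2 = 1.100000 - (-0.767129)×(1.100000 - 0.020000)/(-0.767129 - 0.960199)
       = 0.620358
Iteration 2:
  f(1.100000) = -0.767129
  f(0.620358) = -0.082606
  x_3 = 0.620358 - (-0.082606)×(0.620358 - 1.100000)/(-0.082606 - (-0.767129))
       = 0.562476
Iteration 3:
  f(0.620358) = -0.082606
  f(0.562476) = 0.007320
  x_4 = 0.562476 - 0.007320×(0.562476 - 0.620358)/(0.007320 - (-0.082606))
       = 0.567188
Iteration 4:
  f(0.562476) = 0.007320
  f(0.567188) = -0.000070
  x_5 = 0.567188 - (-0.000070)×(0.567188 - 0.562476)/(-0.000070 - 0.007320)
       = 0.567143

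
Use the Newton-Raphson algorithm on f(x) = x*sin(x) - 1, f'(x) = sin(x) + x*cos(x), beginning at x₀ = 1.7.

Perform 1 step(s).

f(x) = x*sin(x) - 1
f'(x) = sin(x) + x*cos(x)
x₀ = 1.7

Newton-Raphson formula: x_{n+1} = x_n - f(x_n)/f'(x_n)

Iteration 1:
  f(1.700000) = 0.685830
  f'(1.700000) = 0.772629
  x_1 = 1.700000 - 0.685830/0.772629 = 0.812342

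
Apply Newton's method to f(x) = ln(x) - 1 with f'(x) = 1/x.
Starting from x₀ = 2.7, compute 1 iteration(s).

f(x) = ln(x) - 1
f'(x) = 1/x
x₀ = 2.7

Newton-Raphson formula: x_{n+1} = x_n - f(x_n)/f'(x_n)

Iteration 1:
  f(2.700000) = -0.006748
  f'(2.700000) = 0.370370
  x_1 = 2.700000 - (-0.006748)/0.370370 = 2.718220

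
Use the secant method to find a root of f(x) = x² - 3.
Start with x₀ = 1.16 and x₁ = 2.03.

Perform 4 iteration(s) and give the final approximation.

f(x) = x² - 3
x₀ = 1.16, x₁ = 2.03

Secant formula: x_{n+1} = x_n - f(x_n)(x_n - x_{n-1})/(f(x_n) - f(x_{n-1}))

Iteration 1:
  f(1.160000) = -1.654400
  f(2.030000) = 1.120900
  x_2 = 2.030000 - 1.120900×(2.030000 - 1.160000)/(1.120900 - (-1.654400))
       = 1.678621
Iteration 2:
  f(2.030000) = 1.120900
  f(1.678621) = -0.182233
  x_3 = 1.678621 - (-0.182233)×(1.678621 - 2.030000)/(-0.182233 - 1.120900)
       = 1.727758
Iteration 3:
  f(1.678621) = -0.182233
  f(1.727758) = -0.014851
  x_4 = 1.727758 - (-0.014851)×(1.727758 - 1.678621)/(-0.014851 - (-0.182233))
       = 1.732118
Iteration 4:
  f(1.727758) = -0.014851
  f(1.732118) = 0.000233
  x_5 = 1.732118 - 0.000233×(1.732118 - 1.727758)/(0.000233 - (-0.014851))
       = 1.732051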